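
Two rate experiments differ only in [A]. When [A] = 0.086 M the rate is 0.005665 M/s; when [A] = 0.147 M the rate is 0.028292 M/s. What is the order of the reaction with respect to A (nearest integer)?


Rate is proportional to [A]^n, so rate2/rate1 = ([A]2/[A]1)^n. Take logs to solve for n.
rate2/rate1 = 0.028292 / 0.005665 = 4.9942
[A]2/[A]1 = 0.147 / 0.086 = 1.7093
n = ln(4.9942) / ln(1.7093) = 3.0
Nearest integer order:

3


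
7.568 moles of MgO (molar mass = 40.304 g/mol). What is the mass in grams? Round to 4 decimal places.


mass = n * M
mass = 7.568 * 40.304
mass = 305.020672 g, rounded to 4 dp:

305.0207 g


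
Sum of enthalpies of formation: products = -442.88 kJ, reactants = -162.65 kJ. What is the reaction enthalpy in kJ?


dH_rxn = sum(dH_f products) - sum(dH_f reactants)
dH_rxn = -442.88 - (-162.65)
dH_rxn = -280.23 kJ:

-280.23 kJ


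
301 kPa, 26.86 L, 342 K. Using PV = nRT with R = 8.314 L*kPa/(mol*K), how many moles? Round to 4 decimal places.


PV = nRT, solve for n = PV / (RT).
PV = 301 * 26.86 = 8084.86
RT = 8.314 * 342 = 2843.388
n = 8084.86 / 2843.388
n = 2.84338965 mol, rounded to 4 dp:

2.8434 mol


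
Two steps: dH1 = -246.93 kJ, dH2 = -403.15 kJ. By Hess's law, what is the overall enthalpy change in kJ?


Hess's law: enthalpy is a state function, so add the step enthalpies.
dH_total = dH1 + dH2 = -246.93 + (-403.15)
dH_total = -650.08 kJ:

-650.08 kJ


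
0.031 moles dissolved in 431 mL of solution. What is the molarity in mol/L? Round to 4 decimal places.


Convert volume to liters: V_L = V_mL / 1000.
V_L = 431 / 1000 = 0.431 L
M = n / V_L = 0.031 / 0.431
M = 0.07192575 mol/L, rounded to 4 dp:

0.0719 mol/L


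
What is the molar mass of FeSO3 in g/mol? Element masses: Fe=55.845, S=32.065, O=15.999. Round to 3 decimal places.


M = sum(count * atomic_mass) over atoms.
M = 1*55.845 + 1*32.065 + 3*15.999
M = 55.845 + 32.065 + 47.997
M = 135.907 g/mol, rounded to 3 dp:

135.907 g/mol


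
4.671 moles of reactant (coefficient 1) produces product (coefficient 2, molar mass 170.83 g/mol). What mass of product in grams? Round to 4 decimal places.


Use the coefficient ratio to convert reactant moles to product moles, then multiply by the product's molar mass.
moles_P = moles_R * (coeff_P / coeff_R) = 4.671 * (2/1) = 9.342
mass_P = moles_P * M_P = 9.342 * 170.83
mass_P = 1595.89386 g, rounded to 4 dp:

1595.8939 g


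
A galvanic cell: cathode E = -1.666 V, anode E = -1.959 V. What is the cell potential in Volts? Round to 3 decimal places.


Standard cell potential: E_cell = E_cathode - E_anode.
E_cell = -1.666 - (-1.959)
E_cell = 0.293 V, rounded to 3 dp:

0.293 V


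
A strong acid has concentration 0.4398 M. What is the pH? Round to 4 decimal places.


A strong acid dissociates completely, so [H+] equals the given concentration.
pH = -log10([H+]) = -log10(0.4398)
pH = 0.35674477, rounded to 4 dp:

0.3567


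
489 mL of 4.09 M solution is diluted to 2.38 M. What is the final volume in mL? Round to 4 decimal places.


Dilution: M1*V1 = M2*V2, solve for V2.
V2 = M1*V1 / M2
V2 = 4.09 * 489 / 2.38
V2 = 2000.01 / 2.38
V2 = 840.34033613 mL, rounded to 4 dp:

840.3403 mL


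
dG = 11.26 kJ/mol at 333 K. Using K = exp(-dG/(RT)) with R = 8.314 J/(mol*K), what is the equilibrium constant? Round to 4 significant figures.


dG is in kJ/mol; multiply by 1000 to match R in J/(mol*K).
RT = 8.314 * 333 = 2768.562 J/mol
exponent = -dG*1000 / (RT) = -(11.26*1000) / 2768.562 = -4.06709331
K = exp(-4.06709331)
K = 0.017127099, rounded to 4 significant figures:

0.01713


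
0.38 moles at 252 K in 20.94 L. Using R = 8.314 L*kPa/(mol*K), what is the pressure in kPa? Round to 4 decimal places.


PV = nRT, solve for P = nRT / V.
nRT = 0.38 * 8.314 * 252 = 796.1486
P = 796.1486 / 20.94
P = 38.020468 kPa, rounded to 4 dp:

38.0205 kPa


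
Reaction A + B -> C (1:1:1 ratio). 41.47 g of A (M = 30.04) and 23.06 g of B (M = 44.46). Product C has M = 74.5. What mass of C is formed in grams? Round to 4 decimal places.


Find moles of each reactant; the smaller value is the limiting reagent in a 1:1:1 reaction, so moles_C equals moles of the limiter.
n_A = mass_A / M_A = 41.47 / 30.04 = 1.380493 mol
n_B = mass_B / M_B = 23.06 / 44.46 = 0.518668 mol
Limiting reagent: B (smaller), n_limiting = 0.518668 mol
mass_C = n_limiting * M_C = 0.518668 * 74.5
mass_C = 38.640766 g, rounded to 4 dp:

38.6408 g


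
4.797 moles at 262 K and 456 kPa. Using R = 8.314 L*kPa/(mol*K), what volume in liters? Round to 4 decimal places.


PV = nRT, solve for V = nRT / P.
nRT = 4.797 * 8.314 * 262 = 10449.1516
V = 10449.1516 / 456
V = 22.91480614 L, rounded to 4 dp:

22.9148 L


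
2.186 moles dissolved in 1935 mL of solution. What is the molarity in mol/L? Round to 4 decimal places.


Convert volume to liters: V_L = V_mL / 1000.
V_L = 1935 / 1000 = 1.935 L
M = n / V_L = 2.186 / 1.935
M = 1.12971576 mol/L, rounded to 4 dp:

1.1297 mol/L


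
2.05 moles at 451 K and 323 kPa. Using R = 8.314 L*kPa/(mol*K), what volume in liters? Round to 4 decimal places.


PV = nRT, solve for V = nRT / P.
nRT = 2.05 * 8.314 * 451 = 7686.7087
V = 7686.7087 / 323
V = 23.79785975 L, rounded to 4 dp:

23.7979 L


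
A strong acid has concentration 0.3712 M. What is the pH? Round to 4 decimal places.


A strong acid dissociates completely, so [H+] equals the given concentration.
pH = -log10([H+]) = -log10(0.3712)
pH = 0.43039203, rounded to 4 dp:

0.4304


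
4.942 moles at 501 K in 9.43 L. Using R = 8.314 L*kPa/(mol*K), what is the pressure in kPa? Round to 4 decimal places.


PV = nRT, solve for P = nRT / V.
nRT = 4.942 * 8.314 * 501 = 20584.9818
P = 20584.9818 / 9.43
P = 2182.92489926 kPa, rounded to 4 dp:

2182.9249 kPa


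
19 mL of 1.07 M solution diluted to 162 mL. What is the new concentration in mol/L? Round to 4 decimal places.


Dilution: M1*V1 = M2*V2, solve for M2.
M2 = M1*V1 / V2
M2 = 1.07 * 19 / 162
M2 = 20.33 / 162
M2 = 0.12549383 mol/L, rounded to 4 dp:

0.1255 mol/L


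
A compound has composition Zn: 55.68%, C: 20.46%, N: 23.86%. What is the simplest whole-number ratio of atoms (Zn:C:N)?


Assume 100 g of compound, divide each mass% by atomic mass to get moles, then normalize by the smallest to get a raw atom ratio.
Moles per 100 g: Zn: 55.68/65.38 = 0.8516, C: 20.46/12.011 = 1.7034, N: 23.86/14.007 = 1.7034
Raw ratio (divide by min = 0.8516): Zn: 1.0, C: 2.0, N: 2.0
Multiply by 1 to clear fractions: Zn: 1.0 ~= 1, C: 2.0 ~= 2, N: 2.0 ~= 2
Reduce by GCD to get the simplest whole-number ratio:

1:2:2


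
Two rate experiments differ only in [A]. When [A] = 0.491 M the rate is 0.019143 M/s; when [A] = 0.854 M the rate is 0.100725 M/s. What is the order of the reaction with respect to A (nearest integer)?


Rate is proportional to [A]^n, so rate2/rate1 = ([A]2/[A]1)^n. Take logs to solve for n.
rate2/rate1 = 0.100725 / 0.019143 = 5.2617
[A]2/[A]1 = 0.854 / 0.491 = 1.7393
n = ln(5.2617) / ln(1.7393) = 3.0
Nearest integer order:

3


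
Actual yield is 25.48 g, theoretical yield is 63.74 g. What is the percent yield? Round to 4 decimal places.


% yield = 100 * actual / theoretical
% yield = 100 * 25.48 / 63.74
% yield = 39.97489802 %, rounded to 4 dp:

39.9749 %


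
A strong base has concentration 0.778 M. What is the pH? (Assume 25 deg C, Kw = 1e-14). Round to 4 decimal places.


A strong base dissociates completely, so [OH-] equals the given concentration.
pOH = -log10([OH-]) = -log10(0.778) = 0.10902
pH = 14 - pOH = 14 - 0.10902
pH = 13.89098, rounded to 4 dp:

13.8910


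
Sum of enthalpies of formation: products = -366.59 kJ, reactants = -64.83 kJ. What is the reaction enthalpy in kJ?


dH_rxn = sum(dH_f products) - sum(dH_f reactants)
dH_rxn = -366.59 - (-64.83)
dH_rxn = -301.76 kJ:

-301.76 kJ


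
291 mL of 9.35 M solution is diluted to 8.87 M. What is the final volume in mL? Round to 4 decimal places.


Dilution: M1*V1 = M2*V2, solve for V2.
V2 = M1*V1 / M2
V2 = 9.35 * 291 / 8.87
V2 = 2720.85 / 8.87
V2 = 306.74746336 mL, rounded to 4 dp:

306.7475 mL


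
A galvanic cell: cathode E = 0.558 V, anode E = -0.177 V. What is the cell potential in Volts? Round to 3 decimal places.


Standard cell potential: E_cell = E_cathode - E_anode.
E_cell = 0.558 - (-0.177)
E_cell = 0.735 V, rounded to 3 dp:

0.735 V


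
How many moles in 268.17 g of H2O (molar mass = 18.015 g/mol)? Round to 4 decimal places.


n = mass / M
n = 268.17 / 18.015
n = 14.88592839 mol, rounded to 4 dp:

14.8859 mol


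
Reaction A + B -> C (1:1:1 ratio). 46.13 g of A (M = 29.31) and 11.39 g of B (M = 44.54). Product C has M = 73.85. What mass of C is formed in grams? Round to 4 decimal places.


Find moles of each reactant; the smaller value is the limiting reagent in a 1:1:1 reaction, so moles_C equals moles of the limiter.
n_A = mass_A / M_A = 46.13 / 29.31 = 1.573866 mol
n_B = mass_B / M_B = 11.39 / 44.54 = 0.255725 mol
Limiting reagent: B (smaller), n_limiting = 0.255725 mol
mass_C = n_limiting * M_C = 0.255725 * 73.85
mass_C = 18.88529125 g, rounded to 4 dp:

18.8853 g


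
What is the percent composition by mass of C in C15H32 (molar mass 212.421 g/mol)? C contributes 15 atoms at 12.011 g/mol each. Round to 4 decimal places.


pct = 100 * (n_elem * M_elem) / M_total
mass_contribution = 15 * 12.011 = 180.165 g/mol
pct = 100 * 180.165 / 212.421
pct = 84.81506066 %, rounded to 4 dp:

84.8151 %


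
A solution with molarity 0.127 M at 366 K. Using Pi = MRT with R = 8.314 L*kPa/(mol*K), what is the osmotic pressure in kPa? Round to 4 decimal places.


Osmotic pressure (van't Hoff): Pi = M*R*T.
RT = 8.314 * 366 = 3042.924
Pi = 0.127 * 3042.924
Pi = 386.451348 kPa, rounded to 4 dp:

386.4513 kPa


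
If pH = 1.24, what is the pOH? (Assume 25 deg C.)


At 25 deg C, pH + pOH = 14.
pOH = 14 - pH = 14 - 1.24
pOH = 12.76:

12.76


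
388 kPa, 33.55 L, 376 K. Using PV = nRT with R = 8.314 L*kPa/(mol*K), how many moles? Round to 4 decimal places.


PV = nRT, solve for n = PV / (RT).
PV = 388 * 33.55 = 13017.4
RT = 8.314 * 376 = 3126.064
n = 13017.4 / 3126.064
n = 4.16415019 mol, rounded to 4 dp:

4.1642 mol


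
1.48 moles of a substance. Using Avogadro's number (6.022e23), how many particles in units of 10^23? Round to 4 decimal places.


N = n * NA, then divide by 1e23 for the requested units.
N / 1e23 = n * 6.022
N / 1e23 = 1.48 * 6.022
N / 1e23 = 8.91256, rounded to 4 dp:

8.9126


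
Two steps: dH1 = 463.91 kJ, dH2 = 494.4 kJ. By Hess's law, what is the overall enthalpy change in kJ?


Hess's law: enthalpy is a state function, so add the step enthalpies.
dH_total = dH1 + dH2 = 463.91 + (494.4)
dH_total = 958.31 kJ:

958.31 kJ


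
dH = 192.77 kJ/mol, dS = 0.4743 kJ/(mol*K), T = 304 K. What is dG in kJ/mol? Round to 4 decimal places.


Gibbs: dG = dH - T*dS (consistent units, dS already in kJ/(mol*K)).
T*dS = 304 * 0.4743 = 144.1872
dG = 192.77 - (144.1872)
dG = 48.5828 kJ/mol, rounded to 4 dp:

48.5828 kJ/mol


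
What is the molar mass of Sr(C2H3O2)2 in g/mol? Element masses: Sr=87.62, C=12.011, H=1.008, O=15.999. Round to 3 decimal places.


M = sum(count * atomic_mass) over atoms.
M = 1*87.62 + 4*12.011 + 6*1.008 + 4*15.999
M = 87.62 + 48.044 + 6.048 + 63.996
M = 205.708 g/mol, rounded to 3 dp:

205.708 g/mol


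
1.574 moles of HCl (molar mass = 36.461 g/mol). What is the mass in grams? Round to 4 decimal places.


mass = n * M
mass = 1.574 * 36.461
mass = 57.389614 g, rounded to 4 dp:

57.3896 g


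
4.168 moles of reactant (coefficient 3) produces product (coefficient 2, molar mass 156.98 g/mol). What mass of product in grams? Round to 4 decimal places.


Use the coefficient ratio to convert reactant moles to product moles, then multiply by the product's molar mass.
moles_P = moles_R * (coeff_P / coeff_R) = 4.168 * (2/3) = 2.778667
mass_P = moles_P * M_P = 2.778667 * 156.98
mass_P = 436.19514566 g, rounded to 4 dp:

436.1951 g


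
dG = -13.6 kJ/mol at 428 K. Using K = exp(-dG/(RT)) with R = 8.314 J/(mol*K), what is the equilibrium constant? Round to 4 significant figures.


dG is in kJ/mol; multiply by 1000 to match R in J/(mol*K).
RT = 8.314 * 428 = 3558.392 J/mol
exponent = -dG*1000 / (RT) = -(-13.6*1000) / 3558.392 = 3.82195104
K = exp(3.82195104)
K = 45.693271, rounded to 4 significant figures:

45.69


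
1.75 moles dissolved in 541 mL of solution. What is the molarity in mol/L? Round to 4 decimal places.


Convert volume to liters: V_L = V_mL / 1000.
V_L = 541 / 1000 = 0.541 L
M = n / V_L = 1.75 / 0.541
M = 3.23475046 mol/L, rounded to 4 dp:

3.2348 mol/L


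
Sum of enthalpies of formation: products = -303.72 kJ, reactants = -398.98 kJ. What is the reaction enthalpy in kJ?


dH_rxn = sum(dH_f products) - sum(dH_f reactants)
dH_rxn = -303.72 - (-398.98)
dH_rxn = 95.26 kJ:

95.26 kJ


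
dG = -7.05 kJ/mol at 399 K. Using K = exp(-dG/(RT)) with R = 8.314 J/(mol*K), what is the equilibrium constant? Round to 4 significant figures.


dG is in kJ/mol; multiply by 1000 to match R in J/(mol*K).
RT = 8.314 * 399 = 3317.286 J/mol
exponent = -dG*1000 / (RT) = -(-7.05*1000) / 3317.286 = 2.12523129
K = exp(2.12523129)
K = 8.3748343, rounded to 4 significant figures:

8.375


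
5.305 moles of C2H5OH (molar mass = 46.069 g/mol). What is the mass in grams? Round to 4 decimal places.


mass = n * M
mass = 5.305 * 46.069
mass = 244.396045 g, rounded to 4 dp:

244.3960 g


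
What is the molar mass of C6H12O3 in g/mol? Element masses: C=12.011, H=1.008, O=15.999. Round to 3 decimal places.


M = sum(count * atomic_mass) over atoms.
M = 6*12.011 + 12*1.008 + 3*15.999
M = 72.066 + 12.096 + 47.997
M = 132.159 g/mol, rounded to 3 dp:

132.159 g/mol


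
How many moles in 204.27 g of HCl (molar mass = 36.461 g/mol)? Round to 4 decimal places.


n = mass / M
n = 204.27 / 36.461
n = 5.60242451 mol, rounded to 4 dp:

5.6024 mol


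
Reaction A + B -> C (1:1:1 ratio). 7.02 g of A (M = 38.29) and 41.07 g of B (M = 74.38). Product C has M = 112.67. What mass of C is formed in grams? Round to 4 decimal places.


Find moles of each reactant; the smaller value is the limiting reagent in a 1:1:1 reaction, so moles_C equals moles of the limiter.
n_A = mass_A / M_A = 7.02 / 38.29 = 0.183338 mol
n_B = mass_B / M_B = 41.07 / 74.38 = 0.552165 mol
Limiting reagent: A (smaller), n_limiting = 0.183338 mol
mass_C = n_limiting * M_C = 0.183338 * 112.67
mass_C = 20.65669246 g, rounded to 4 dp:

20.6567 g


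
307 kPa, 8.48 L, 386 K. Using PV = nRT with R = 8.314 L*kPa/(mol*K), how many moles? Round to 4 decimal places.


PV = nRT, solve for n = PV / (RT).
PV = 307 * 8.48 = 2603.36
RT = 8.314 * 386 = 3209.204
n = 2603.36 / 3209.204
n = 0.81121674 mol, rounded to 4 dp:

0.8112 mol


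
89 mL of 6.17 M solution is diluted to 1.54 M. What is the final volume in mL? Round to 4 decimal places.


Dilution: M1*V1 = M2*V2, solve for V2.
V2 = M1*V1 / M2
V2 = 6.17 * 89 / 1.54
V2 = 549.13 / 1.54
V2 = 356.57792208 mL, rounded to 4 dp:

356.5779 mL


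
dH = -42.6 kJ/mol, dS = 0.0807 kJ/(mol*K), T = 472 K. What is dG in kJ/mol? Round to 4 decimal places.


Gibbs: dG = dH - T*dS (consistent units, dS already in kJ/(mol*K)).
T*dS = 472 * 0.0807 = 38.0904
dG = -42.6 - (38.0904)
dG = -80.6904 kJ/mol, rounded to 4 dp:

-80.6904 kJ/mol


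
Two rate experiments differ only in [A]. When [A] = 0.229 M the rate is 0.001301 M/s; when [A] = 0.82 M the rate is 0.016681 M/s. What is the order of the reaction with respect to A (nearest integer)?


Rate is proportional to [A]^n, so rate2/rate1 = ([A]2/[A]1)^n. Take logs to solve for n.
rate2/rate1 = 0.016681 / 0.001301 = 12.8217
[A]2/[A]1 = 0.82 / 0.229 = 3.5808
n = ln(12.8217) / ln(3.5808) = 2.0
Nearest integer order:

2


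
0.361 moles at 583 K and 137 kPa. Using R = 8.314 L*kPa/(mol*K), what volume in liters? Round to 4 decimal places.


PV = nRT, solve for V = nRT / P.
nRT = 0.361 * 8.314 * 583 = 1749.7894
V = 1749.7894 / 137
V = 12.7721854 L, rounded to 4 dp:

12.7722 L


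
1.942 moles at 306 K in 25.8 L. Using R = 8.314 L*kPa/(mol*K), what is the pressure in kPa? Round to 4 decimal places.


PV = nRT, solve for P = nRT / V.
nRT = 1.942 * 8.314 * 306 = 4940.6111
P = 4940.6111 / 25.8
P = 191.49655426 kPa, rounded to 4 dp:

191.4966 kPa


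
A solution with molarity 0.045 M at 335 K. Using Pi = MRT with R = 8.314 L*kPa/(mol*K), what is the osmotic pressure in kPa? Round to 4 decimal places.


Osmotic pressure (van't Hoff): Pi = M*R*T.
RT = 8.314 * 335 = 2785.19
Pi = 0.045 * 2785.19
Pi = 125.33355 kPa, rounded to 4 dp:

125.3336 kPa


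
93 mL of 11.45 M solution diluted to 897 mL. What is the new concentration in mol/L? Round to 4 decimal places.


Dilution: M1*V1 = M2*V2, solve for M2.
M2 = M1*V1 / V2
M2 = 11.45 * 93 / 897
M2 = 1064.85 / 897
M2 = 1.18712375 mol/L, rounded to 4 dp:

1.1871 mol/L


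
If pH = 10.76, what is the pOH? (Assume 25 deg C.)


At 25 deg C, pH + pOH = 14.
pOH = 14 - pH = 14 - 10.76
pOH = 3.24:

3.24


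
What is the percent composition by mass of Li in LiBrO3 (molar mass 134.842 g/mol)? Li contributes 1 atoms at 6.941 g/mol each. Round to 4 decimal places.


pct = 100 * (n_elem * M_elem) / M_total
mass_contribution = 1 * 6.941 = 6.941 g/mol
pct = 100 * 6.941 / 134.842
pct = 5.14750597 %, rounded to 4 dp:

5.1475 %


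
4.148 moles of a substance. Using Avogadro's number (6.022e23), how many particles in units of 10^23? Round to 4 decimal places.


N = n * NA, then divide by 1e23 for the requested units.
N / 1e23 = n * 6.022
N / 1e23 = 4.148 * 6.022
N / 1e23 = 24.979256, rounded to 4 dp:

24.9793


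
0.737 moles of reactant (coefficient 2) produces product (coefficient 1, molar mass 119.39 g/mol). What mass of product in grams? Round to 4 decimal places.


Use the coefficient ratio to convert reactant moles to product moles, then multiply by the product's molar mass.
moles_P = moles_R * (coeff_P / coeff_R) = 0.737 * (1/2) = 0.3685
mass_P = moles_P * M_P = 0.3685 * 119.39
mass_P = 43.995215 g, rounded to 4 dp:

43.9952 g


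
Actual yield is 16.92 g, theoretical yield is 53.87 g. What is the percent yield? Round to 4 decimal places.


% yield = 100 * actual / theoretical
% yield = 100 * 16.92 / 53.87
% yield = 31.40894747 %, rounded to 4 dp:

31.4089 %


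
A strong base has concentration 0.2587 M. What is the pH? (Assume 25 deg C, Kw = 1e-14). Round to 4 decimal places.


A strong base dissociates completely, so [OH-] equals the given concentration.
pOH = -log10([OH-]) = -log10(0.2587) = 0.587204
pH = 14 - pOH = 14 - 0.587204
pH = 13.412796, rounded to 4 dp:

13.4128


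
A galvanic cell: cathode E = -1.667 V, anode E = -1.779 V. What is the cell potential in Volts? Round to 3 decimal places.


Standard cell potential: E_cell = E_cathode - E_anode.
E_cell = -1.667 - (-1.779)
E_cell = 0.112 V, rounded to 3 dp:

0.112 V


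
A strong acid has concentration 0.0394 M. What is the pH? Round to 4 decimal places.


A strong acid dissociates completely, so [H+] equals the given concentration.
pH = -log10([H+]) = -log10(0.0394)
pH = 1.40450378, rounded to 4 dp:

1.4045


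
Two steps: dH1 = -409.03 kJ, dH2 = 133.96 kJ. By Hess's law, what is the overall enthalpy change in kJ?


Hess's law: enthalpy is a state function, so add the step enthalpies.
dH_total = dH1 + dH2 = -409.03 + (133.96)
dH_total = -275.07 kJ:

-275.07 kJ


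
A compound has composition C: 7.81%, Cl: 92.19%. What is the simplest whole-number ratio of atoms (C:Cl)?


Assume 100 g of compound, divide each mass% by atomic mass to get moles, then normalize by the smallest to get a raw atom ratio.
Moles per 100 g: C: 7.81/12.011 = 0.6502, Cl: 92.19/35.453 = 2.6003
Raw ratio (divide by min = 0.6502): C: 1.0, Cl: 3.999
Multiply by 1 to clear fractions: C: 1.0 ~= 1, Cl: 3.999 ~= 4
Reduce by GCD to get the simplest whole-number ratio:

1:4


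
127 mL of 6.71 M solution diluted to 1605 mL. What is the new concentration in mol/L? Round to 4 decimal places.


Dilution: M1*V1 = M2*V2, solve for M2.
M2 = M1*V1 / V2
M2 = 6.71 * 127 / 1605
M2 = 852.17 / 1605
M2 = 0.53094704 mol/L, rounded to 4 dp:

0.5309 mol/L


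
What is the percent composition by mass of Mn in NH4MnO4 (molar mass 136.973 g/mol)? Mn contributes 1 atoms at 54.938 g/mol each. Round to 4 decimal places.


pct = 100 * (n_elem * M_elem) / M_total
mass_contribution = 1 * 54.938 = 54.938 g/mol
pct = 100 * 54.938 / 136.973
pct = 40.10863455 %, rounded to 4 dp:

40.1086 %


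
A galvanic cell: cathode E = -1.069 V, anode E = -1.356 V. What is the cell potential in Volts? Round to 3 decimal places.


Standard cell potential: E_cell = E_cathode - E_anode.
E_cell = -1.069 - (-1.356)
E_cell = 0.287 V, rounded to 3 dp:

0.287 V


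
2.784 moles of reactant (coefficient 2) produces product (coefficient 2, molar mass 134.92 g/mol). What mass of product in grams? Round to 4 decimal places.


Use the coefficient ratio to convert reactant moles to product moles, then multiply by the product's molar mass.
moles_P = moles_R * (coeff_P / coeff_R) = 2.784 * (2/2) = 2.784
mass_P = moles_P * M_P = 2.784 * 134.92
mass_P = 375.61728 g, rounded to 4 dp:

375.6173 g


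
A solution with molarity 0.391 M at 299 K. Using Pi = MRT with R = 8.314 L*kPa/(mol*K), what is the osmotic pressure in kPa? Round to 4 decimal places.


Osmotic pressure (van't Hoff): Pi = M*R*T.
RT = 8.314 * 299 = 2485.886
Pi = 0.391 * 2485.886
Pi = 971.981426 kPa, rounded to 4 dp:

971.9814 kPa


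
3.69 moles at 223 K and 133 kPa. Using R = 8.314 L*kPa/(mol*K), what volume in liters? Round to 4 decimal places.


PV = nRT, solve for V = nRT / P.
nRT = 3.69 * 8.314 * 223 = 6841.3412
V = 6841.3412 / 133
V = 51.43865564 L, rounded to 4 dp:

51.4387 L


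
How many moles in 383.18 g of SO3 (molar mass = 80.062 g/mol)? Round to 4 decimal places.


n = mass / M
n = 383.18 / 80.062
n = 4.78604082 mol, rounded to 4 dp:

4.7860 mol


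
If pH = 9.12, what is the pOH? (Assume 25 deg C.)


At 25 deg C, pH + pOH = 14.
pOH = 14 - pH = 14 - 9.12
pOH = 4.88:

4.88


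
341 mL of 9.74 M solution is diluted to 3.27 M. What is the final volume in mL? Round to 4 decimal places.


Dilution: M1*V1 = M2*V2, solve for V2.
V2 = M1*V1 / M2
V2 = 9.74 * 341 / 3.27
V2 = 3321.34 / 3.27
V2 = 1015.70030581 mL, rounded to 4 dp:

1015.7003 mL


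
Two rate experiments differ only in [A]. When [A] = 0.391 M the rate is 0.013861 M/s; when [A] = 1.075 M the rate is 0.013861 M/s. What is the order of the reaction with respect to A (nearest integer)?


Rate is proportional to [A]^n, so rate2/rate1 = ([A]2/[A]1)^n. Take logs to solve for n.
rate2/rate1 = 0.013861 / 0.013861 = 1.0
[A]2/[A]1 = 1.075 / 0.391 = 2.7494
n = ln(1.0) / ln(2.7494) = 0.0
Nearest integer order:

0


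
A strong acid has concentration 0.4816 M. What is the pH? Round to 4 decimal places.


A strong acid dissociates completely, so [H+] equals the given concentration.
pH = -log10([H+]) = -log10(0.4816)
pH = 0.31731352, rounded to 4 dp:

0.3173


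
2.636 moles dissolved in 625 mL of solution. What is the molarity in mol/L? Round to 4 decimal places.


Convert volume to liters: V_L = V_mL / 1000.
V_L = 625 / 1000 = 0.625 L
M = n / V_L = 2.636 / 0.625
M = 4.2176 mol/L, rounded to 4 dp:

4.2176 mol/L


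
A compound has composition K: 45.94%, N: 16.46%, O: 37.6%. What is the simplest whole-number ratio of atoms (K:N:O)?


Assume 100 g of compound, divide each mass% by atomic mass to get moles, then normalize by the smallest to get a raw atom ratio.
Moles per 100 g: K: 45.94/39.098 = 1.175, N: 16.46/14.007 = 1.1751, O: 37.6/15.999 = 2.3501
Raw ratio (divide by min = 1.175): K: 1.0, N: 1.0, O: 2.0
Multiply by 1 to clear fractions: K: 1.0 ~= 1, N: 1.0 ~= 1, O: 2.0 ~= 2
Reduce by GCD to get the simplest whole-number ratio:

1:1:2


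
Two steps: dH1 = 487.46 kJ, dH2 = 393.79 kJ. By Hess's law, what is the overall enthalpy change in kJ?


Hess's law: enthalpy is a state function, so add the step enthalpies.
dH_total = dH1 + dH2 = 487.46 + (393.79)
dH_total = 881.25 kJ:

881.25 kJ


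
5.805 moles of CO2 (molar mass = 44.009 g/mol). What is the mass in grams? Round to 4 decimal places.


mass = n * M
mass = 5.805 * 44.009
mass = 255.472245 g, rounded to 4 dp:

255.4722 g


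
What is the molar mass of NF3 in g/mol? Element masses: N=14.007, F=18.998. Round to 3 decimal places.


M = sum(count * atomic_mass) over atoms.
M = 1*14.007 + 3*18.998
M = 14.007 + 56.994
M = 71.001 g/mol, rounded to 3 dp:

71.001 g/mol


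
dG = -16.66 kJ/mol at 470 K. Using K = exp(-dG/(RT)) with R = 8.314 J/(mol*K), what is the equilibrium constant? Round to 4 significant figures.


dG is in kJ/mol; multiply by 1000 to match R in J/(mol*K).
RT = 8.314 * 470 = 3907.58 J/mol
exponent = -dG*1000 / (RT) = -(-16.66*1000) / 3907.58 = 4.26350836
K = exp(4.26350836)
K = 71.058847, rounded to 4 significant figures:

71.06


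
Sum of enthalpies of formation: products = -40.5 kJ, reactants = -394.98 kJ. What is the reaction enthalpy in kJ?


dH_rxn = sum(dH_f products) - sum(dH_f reactants)
dH_rxn = -40.5 - (-394.98)
dH_rxn = 354.48 kJ:

354.48 kJ


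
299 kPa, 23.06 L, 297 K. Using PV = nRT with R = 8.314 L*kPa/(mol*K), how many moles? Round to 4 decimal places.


PV = nRT, solve for n = PV / (RT).
PV = 299 * 23.06 = 6894.94
RT = 8.314 * 297 = 2469.258
n = 6894.94 / 2469.258
n = 2.79231251 mol, rounded to 4 dp:

2.7923 mol


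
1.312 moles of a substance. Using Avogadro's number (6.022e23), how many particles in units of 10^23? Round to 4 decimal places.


N = n * NA, then divide by 1e23 for the requested units.
N / 1e23 = n * 6.022
N / 1e23 = 1.312 * 6.022
N / 1e23 = 7.900864, rounded to 4 dp:

7.9009


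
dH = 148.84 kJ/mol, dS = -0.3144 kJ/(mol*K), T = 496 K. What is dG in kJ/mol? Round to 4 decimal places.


Gibbs: dG = dH - T*dS (consistent units, dS already in kJ/(mol*K)).
T*dS = 496 * -0.3144 = -155.9424
dG = 148.84 - (-155.9424)
dG = 304.7824 kJ/mol, rounded to 4 dp:

304.7824 kJ/mol


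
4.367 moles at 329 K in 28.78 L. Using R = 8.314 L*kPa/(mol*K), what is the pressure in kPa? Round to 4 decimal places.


PV = nRT, solve for P = nRT / V.
nRT = 4.367 * 8.314 * 329 = 11945.0813
P = 11945.0813 / 28.78
P = 415.04799514 kPa, rounded to 4 dp:

415.0480 kPa


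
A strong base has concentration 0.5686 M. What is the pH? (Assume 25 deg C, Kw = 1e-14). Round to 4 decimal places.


A strong base dissociates completely, so [OH-] equals the given concentration.
pOH = -log10([OH-]) = -log10(0.5686) = 0.245193
pH = 14 - pOH = 14 - 0.245193
pH = 13.754807, rounded to 4 dp:

13.7548


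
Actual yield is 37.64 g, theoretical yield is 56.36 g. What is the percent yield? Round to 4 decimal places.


% yield = 100 * actual / theoretical
% yield = 100 * 37.64 / 56.36
% yield = 66.78495387 %, rounded to 4 dp:

66.7850 %


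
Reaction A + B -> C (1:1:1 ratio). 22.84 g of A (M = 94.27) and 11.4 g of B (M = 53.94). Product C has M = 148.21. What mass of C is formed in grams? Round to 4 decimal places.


Find moles of each reactant; the smaller value is the limiting reagent in a 1:1:1 reaction, so moles_C equals moles of the limiter.
n_A = mass_A / M_A = 22.84 / 94.27 = 0.242283 mol
n_B = mass_B / M_B = 11.4 / 53.94 = 0.211346 mol
Limiting reagent: B (smaller), n_limiting = 0.211346 mol
mass_C = n_limiting * M_C = 0.211346 * 148.21
mass_C = 31.32359066 g, rounded to 4 dp:

31.3236 g


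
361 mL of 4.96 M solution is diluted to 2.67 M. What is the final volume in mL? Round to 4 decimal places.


Dilution: M1*V1 = M2*V2, solve for V2.
V2 = M1*V1 / M2
V2 = 4.96 * 361 / 2.67
V2 = 1790.56 / 2.67
V2 = 670.62172285 mL, rounded to 4 dp:

670.6217 mL


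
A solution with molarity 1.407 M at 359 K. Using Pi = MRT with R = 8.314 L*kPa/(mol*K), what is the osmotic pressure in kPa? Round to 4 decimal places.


Osmotic pressure (van't Hoff): Pi = M*R*T.
RT = 8.314 * 359 = 2984.726
Pi = 1.407 * 2984.726
Pi = 4199.509482 kPa, rounded to 4 dp:

4199.5095 kPa


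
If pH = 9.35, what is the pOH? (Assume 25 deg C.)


At 25 deg C, pH + pOH = 14.
pOH = 14 - pH = 14 - 9.35
pOH = 4.65:

4.65


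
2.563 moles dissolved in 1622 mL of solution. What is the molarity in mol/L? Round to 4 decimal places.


Convert volume to liters: V_L = V_mL / 1000.
V_L = 1622 / 1000 = 1.622 L
M = n / V_L = 2.563 / 1.622
M = 1.58014797 mol/L, rounded to 4 dp:

1.5801 mol/L


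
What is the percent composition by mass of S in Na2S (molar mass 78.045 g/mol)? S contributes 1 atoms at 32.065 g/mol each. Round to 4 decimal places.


pct = 100 * (n_elem * M_elem) / M_total
mass_contribution = 1 * 32.065 = 32.065 g/mol
pct = 100 * 32.065 / 78.045
pct = 41.08527132 %, rounded to 4 dp:

41.0853 %


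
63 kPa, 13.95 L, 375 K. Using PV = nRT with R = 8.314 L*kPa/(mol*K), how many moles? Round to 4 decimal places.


PV = nRT, solve for n = PV / (RT).
PV = 63 * 13.95 = 878.85
RT = 8.314 * 375 = 3117.75
n = 878.85 / 3117.75
n = 0.28188598 mol, rounded to 4 dp:

0.2819 mol


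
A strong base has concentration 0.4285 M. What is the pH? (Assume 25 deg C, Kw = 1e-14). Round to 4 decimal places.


A strong base dissociates completely, so [OH-] equals the given concentration.
pOH = -log10([OH-]) = -log10(0.4285) = 0.368049
pH = 14 - pOH = 14 - 0.368049
pH = 13.631951, rounded to 4 dp:

13.6320


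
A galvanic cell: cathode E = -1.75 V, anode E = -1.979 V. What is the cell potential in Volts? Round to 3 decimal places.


Standard cell potential: E_cell = E_cathode - E_anode.
E_cell = -1.75 - (-1.979)
E_cell = 0.229 V, rounded to 3 dp:

0.229 V


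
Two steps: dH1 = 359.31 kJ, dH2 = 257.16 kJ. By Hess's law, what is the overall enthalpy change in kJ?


Hess's law: enthalpy is a state function, so add the step enthalpies.
dH_total = dH1 + dH2 = 359.31 + (257.16)
dH_total = 616.47 kJ:

616.47 kJ


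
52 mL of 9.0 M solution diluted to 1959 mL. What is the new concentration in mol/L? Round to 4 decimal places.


Dilution: M1*V1 = M2*V2, solve for M2.
M2 = M1*V1 / V2
M2 = 9.0 * 52 / 1959
M2 = 468.0 / 1959
M2 = 0.2388974 mol/L, rounded to 4 dp:

0.2389 mol/L


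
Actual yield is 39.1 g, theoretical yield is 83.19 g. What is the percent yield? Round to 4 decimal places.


% yield = 100 * actual / theoretical
% yield = 100 * 39.1 / 83.19
% yield = 47.00084145 %, rounded to 4 dp:

47.0008 %


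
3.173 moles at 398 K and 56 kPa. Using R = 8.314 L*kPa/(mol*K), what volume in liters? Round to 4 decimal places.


PV = nRT, solve for V = nRT / P.
nRT = 3.173 * 8.314 * 398 = 10499.3682
V = 10499.3682 / 56
V = 187.48871786 L, rounded to 4 dp:

187.4887 L


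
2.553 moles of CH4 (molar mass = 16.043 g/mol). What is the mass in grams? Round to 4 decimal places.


mass = n * M
mass = 2.553 * 16.043
mass = 40.957779 g, rounded to 4 dp:

40.9578 g


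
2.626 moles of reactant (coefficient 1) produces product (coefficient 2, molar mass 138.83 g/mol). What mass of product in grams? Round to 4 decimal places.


Use the coefficient ratio to convert reactant moles to product moles, then multiply by the product's molar mass.
moles_P = moles_R * (coeff_P / coeff_R) = 2.626 * (2/1) = 5.252
mass_P = moles_P * M_P = 5.252 * 138.83
mass_P = 729.13516 g, rounded to 4 dp:

729.1352 g


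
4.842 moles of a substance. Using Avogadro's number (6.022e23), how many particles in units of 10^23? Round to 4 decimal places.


N = n * NA, then divide by 1e23 for the requested units.
N / 1e23 = n * 6.022
N / 1e23 = 4.842 * 6.022
N / 1e23 = 29.158524, rounded to 4 dp:

29.1585


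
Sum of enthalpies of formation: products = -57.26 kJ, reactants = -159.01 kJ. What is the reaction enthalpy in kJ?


dH_rxn = sum(dH_f products) - sum(dH_f reactants)
dH_rxn = -57.26 - (-159.01)
dH_rxn = 101.75 kJ:

101.75 kJ


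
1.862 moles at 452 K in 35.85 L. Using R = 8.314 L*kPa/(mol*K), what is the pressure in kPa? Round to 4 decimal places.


PV = nRT, solve for P = nRT / V.
nRT = 1.862 * 8.314 * 452 = 6997.2619
P = 6997.2619 / 35.85
P = 195.18164296 kPa, rounded to 4 dp:

195.1816 kPa


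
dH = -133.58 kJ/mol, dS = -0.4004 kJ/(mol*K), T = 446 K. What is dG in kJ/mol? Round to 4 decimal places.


Gibbs: dG = dH - T*dS (consistent units, dS already in kJ/(mol*K)).
T*dS = 446 * -0.4004 = -178.5784
dG = -133.58 - (-178.5784)
dG = 44.9984 kJ/mol, rounded to 4 dp:

44.9984 kJ/mol


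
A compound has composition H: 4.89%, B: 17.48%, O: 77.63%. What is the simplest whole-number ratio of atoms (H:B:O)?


Assume 100 g of compound, divide each mass% by atomic mass to get moles, then normalize by the smallest to get a raw atom ratio.
Moles per 100 g: H: 4.89/1.008 = 4.8512, B: 17.48/10.81 = 1.617, O: 77.63/15.999 = 4.8522
Raw ratio (divide by min = 1.617): H: 3.0, B: 1.0, O: 3.001
Multiply by 1 to clear fractions: H: 3.0 ~= 3, B: 1.0 ~= 1, O: 3.001 ~= 3
Reduce by GCD to get the simplest whole-number ratio:

3:1:3


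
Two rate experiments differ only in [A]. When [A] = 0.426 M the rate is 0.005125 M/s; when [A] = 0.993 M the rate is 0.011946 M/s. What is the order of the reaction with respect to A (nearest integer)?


Rate is proportional to [A]^n, so rate2/rate1 = ([A]2/[A]1)^n. Take logs to solve for n.
rate2/rate1 = 0.011946 / 0.005125 = 2.3309
[A]2/[A]1 = 0.993 / 0.426 = 2.331
n = ln(2.3309) / ln(2.331) = 1.0
Nearest integer order:

1


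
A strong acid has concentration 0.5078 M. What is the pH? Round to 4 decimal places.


A strong acid dissociates completely, so [H+] equals the given concentration.
pH = -log10([H+]) = -log10(0.5078)
pH = 0.2943073, rounded to 4 dp:

0.2943


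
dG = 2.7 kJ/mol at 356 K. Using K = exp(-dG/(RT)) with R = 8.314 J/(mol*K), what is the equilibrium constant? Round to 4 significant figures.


dG is in kJ/mol; multiply by 1000 to match R in J/(mol*K).
RT = 8.314 * 356 = 2959.784 J/mol
exponent = -dG*1000 / (RT) = -(2.7*1000) / 2959.784 = -0.91222873
K = exp(-0.91222873)
K = 0.40162811, rounded to 4 significant figures:

0.4016


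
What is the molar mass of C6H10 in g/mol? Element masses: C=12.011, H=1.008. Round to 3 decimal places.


M = sum(count * atomic_mass) over atoms.
M = 6*12.011 + 10*1.008
M = 72.066 + 10.08
M = 82.146 g/mol, rounded to 3 dp:

82.146 g/mol


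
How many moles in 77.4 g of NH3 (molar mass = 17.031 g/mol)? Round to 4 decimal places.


n = mass / M
n = 77.4 / 17.031
n = 4.54465387 mol, rounded to 4 dp:

4.5447 mol


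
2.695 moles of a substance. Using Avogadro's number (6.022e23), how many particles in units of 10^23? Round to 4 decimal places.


N = n * NA, then divide by 1e23 for the requested units.
N / 1e23 = n * 6.022
N / 1e23 = 2.695 * 6.022
N / 1e23 = 16.22929, rounded to 4 dp:

16.2293


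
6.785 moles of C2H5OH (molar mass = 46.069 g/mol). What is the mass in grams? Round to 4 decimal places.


mass = n * M
mass = 6.785 * 46.069
mass = 312.578165 g, rounded to 4 dp:

312.5782 g


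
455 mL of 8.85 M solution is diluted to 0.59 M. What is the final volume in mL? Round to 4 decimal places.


Dilution: M1*V1 = M2*V2, solve for V2.
V2 = M1*V1 / M2
V2 = 8.85 * 455 / 0.59
V2 = 4026.75 / 0.59
V2 = 6825.0 mL, rounded to 4 dp:

6825.0000 mL


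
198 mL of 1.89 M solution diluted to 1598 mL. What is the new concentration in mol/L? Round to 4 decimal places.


Dilution: M1*V1 = M2*V2, solve for M2.
M2 = M1*V1 / V2
M2 = 1.89 * 198 / 1598
M2 = 374.22 / 1598
M2 = 0.23418023 mol/L, rounded to 4 dp:

0.2342 mol/L


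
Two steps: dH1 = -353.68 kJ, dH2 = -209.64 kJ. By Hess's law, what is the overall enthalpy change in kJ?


Hess's law: enthalpy is a state function, so add the step enthalpies.
dH_total = dH1 + dH2 = -353.68 + (-209.64)
dH_total = -563.32 kJ:

-563.32 kJ


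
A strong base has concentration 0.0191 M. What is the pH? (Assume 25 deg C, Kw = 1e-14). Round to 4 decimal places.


A strong base dissociates completely, so [OH-] equals the given concentration.
pOH = -log10([OH-]) = -log10(0.0191) = 1.718967
pH = 14 - pOH = 14 - 1.718967
pH = 12.281033, rounded to 4 dp:

12.2810


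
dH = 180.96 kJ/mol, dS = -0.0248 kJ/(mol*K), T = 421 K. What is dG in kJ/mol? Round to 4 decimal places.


Gibbs: dG = dH - T*dS (consistent units, dS already in kJ/(mol*K)).
T*dS = 421 * -0.0248 = -10.4408
dG = 180.96 - (-10.4408)
dG = 191.4008 kJ/mol, rounded to 4 dp:

191.4008 kJ/mol


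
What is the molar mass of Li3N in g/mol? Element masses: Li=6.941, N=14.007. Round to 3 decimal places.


M = sum(count * atomic_mass) over atoms.
M = 3*6.941 + 1*14.007
M = 20.823 + 14.007
M = 34.83 g/mol, rounded to 3 dp:

34.830 g/mol


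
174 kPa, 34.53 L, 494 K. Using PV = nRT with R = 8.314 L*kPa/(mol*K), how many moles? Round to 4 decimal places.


PV = nRT, solve for n = PV / (RT).
PV = 174 * 34.53 = 6008.22
RT = 8.314 * 494 = 4107.116
n = 6008.22 / 4107.116
n = 1.46288052 mol, rounded to 4 dp:

1.4629 mol


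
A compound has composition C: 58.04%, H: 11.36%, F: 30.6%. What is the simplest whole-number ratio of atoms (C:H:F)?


Assume 100 g of compound, divide each mass% by atomic mass to get moles, then normalize by the smallest to get a raw atom ratio.
Moles per 100 g: C: 58.04/12.011 = 4.8322, H: 11.36/1.008 = 11.2698, F: 30.6/18.998 = 1.6107
Raw ratio (divide by min = 1.6107): C: 3.0, H: 6.997, F: 1.0
Multiply by 1 to clear fractions: C: 3.0 ~= 3, H: 6.997 ~= 7, F: 1.0 ~= 1
Reduce by GCD to get the simplest whole-number ratio:

3:7:1


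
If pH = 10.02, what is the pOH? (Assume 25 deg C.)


At 25 deg C, pH + pOH = 14.
pOH = 14 - pH = 14 - 10.02
pOH = 3.98:

3.98


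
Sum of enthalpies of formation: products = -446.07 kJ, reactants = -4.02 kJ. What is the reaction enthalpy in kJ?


dH_rxn = sum(dH_f products) - sum(dH_f reactants)
dH_rxn = -446.07 - (-4.02)
dH_rxn = -442.05 kJ:

-442.05 kJ


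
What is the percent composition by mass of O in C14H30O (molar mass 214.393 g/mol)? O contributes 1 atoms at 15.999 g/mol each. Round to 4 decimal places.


pct = 100 * (n_elem * M_elem) / M_total
mass_contribution = 1 * 15.999 = 15.999 g/mol
pct = 100 * 15.999 / 214.393
pct = 7.46246379 %, rounded to 4 dp:

7.4625 %


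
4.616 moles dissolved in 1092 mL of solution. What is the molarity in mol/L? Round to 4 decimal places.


Convert volume to liters: V_L = V_mL / 1000.
V_L = 1092 / 1000 = 1.092 L
M = n / V_L = 4.616 / 1.092
M = 4.22710623 mol/L, rounded to 4 dp:

4.2271 mol/L


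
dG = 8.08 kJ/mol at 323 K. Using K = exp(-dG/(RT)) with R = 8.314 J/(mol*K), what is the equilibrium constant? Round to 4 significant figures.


dG is in kJ/mol; multiply by 1000 to match R in J/(mol*K).
RT = 8.314 * 323 = 2685.422 J/mol
exponent = -dG*1000 / (RT) = -(8.08*1000) / 2685.422 = -3.00883809
K = exp(-3.00883809)
K = 0.049348985, rounded to 4 significant figures:

0.04935


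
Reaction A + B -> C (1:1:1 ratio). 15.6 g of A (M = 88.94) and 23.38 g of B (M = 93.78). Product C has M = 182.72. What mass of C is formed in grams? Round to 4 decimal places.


Find moles of each reactant; the smaller value is the limiting reagent in a 1:1:1 reaction, so moles_C equals moles of the limiter.
n_A = mass_A / M_A = 15.6 / 88.94 = 0.175399 mol
n_B = mass_B / M_B = 23.38 / 93.78 = 0.249307 mol
Limiting reagent: A (smaller), n_limiting = 0.175399 mol
mass_C = n_limiting * M_C = 0.175399 * 182.72
mass_C = 32.04890528 g, rounded to 4 dp:

32.0489 g


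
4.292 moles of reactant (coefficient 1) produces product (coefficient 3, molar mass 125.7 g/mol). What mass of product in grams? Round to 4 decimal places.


Use the coefficient ratio to convert reactant moles to product moles, then multiply by the product's molar mass.
moles_P = moles_R * (coeff_P / coeff_R) = 4.292 * (3/1) = 12.876
mass_P = moles_P * M_P = 12.876 * 125.7
mass_P = 1618.5132 g, rounded to 4 dp:

1618.5132 g
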